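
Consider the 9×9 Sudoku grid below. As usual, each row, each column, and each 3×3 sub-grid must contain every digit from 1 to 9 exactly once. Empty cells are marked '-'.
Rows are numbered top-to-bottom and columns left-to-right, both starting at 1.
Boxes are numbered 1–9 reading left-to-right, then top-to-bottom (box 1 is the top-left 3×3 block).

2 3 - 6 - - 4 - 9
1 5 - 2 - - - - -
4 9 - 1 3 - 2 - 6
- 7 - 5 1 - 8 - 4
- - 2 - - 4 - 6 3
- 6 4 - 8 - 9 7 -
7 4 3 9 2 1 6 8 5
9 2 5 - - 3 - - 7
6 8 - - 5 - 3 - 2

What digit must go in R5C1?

8

Cell R5C1 itself could take any of {5, 8} by direct elimination.
Consider where 8 can go in row 5.
R5C2 is out (column 2 already has a 8).
R5C4 is out (box 5 already has a 8).
R5C5 is out (column 5 already has a 8).
R5C7 is out (column 7 already has a 8).
So the only cell in row 5 that can hold 8 is R5C1.
Therefore R5C1 = 8.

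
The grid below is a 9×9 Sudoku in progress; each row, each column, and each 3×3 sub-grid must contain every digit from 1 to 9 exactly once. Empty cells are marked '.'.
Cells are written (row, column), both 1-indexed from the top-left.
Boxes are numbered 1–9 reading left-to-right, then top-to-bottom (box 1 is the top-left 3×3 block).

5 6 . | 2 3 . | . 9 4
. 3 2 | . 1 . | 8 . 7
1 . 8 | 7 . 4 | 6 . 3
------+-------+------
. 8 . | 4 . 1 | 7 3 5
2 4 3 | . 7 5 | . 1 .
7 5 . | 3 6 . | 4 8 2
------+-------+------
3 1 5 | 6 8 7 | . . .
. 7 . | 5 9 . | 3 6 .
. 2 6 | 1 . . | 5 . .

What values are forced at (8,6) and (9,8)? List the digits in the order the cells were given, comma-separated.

For (8,6):
  Row 8 already contains {3, 5, 6, 7, 9}.
  Column 6 already contains {1, 4, 5, 7}.
  Its 3×3 block (box 8) already contains {1, 5, 6, 7, 8, 9}.
  The only value from 1–9 not eliminated is 2, so (8,6) = 2.
For (9,8):
  Consider where 7 can go in row 9.
  (9,1) is out (column 1 already has a 7).
  (9,5) is out (column 5 already has a 7).
  (9,6) is out (column 6 already has a 7).
  (9,9) is out (column 9 already has a 7).
  So the only cell in row 9 that can hold 7 is (9,8).
  So (9,8) = 7.

2,7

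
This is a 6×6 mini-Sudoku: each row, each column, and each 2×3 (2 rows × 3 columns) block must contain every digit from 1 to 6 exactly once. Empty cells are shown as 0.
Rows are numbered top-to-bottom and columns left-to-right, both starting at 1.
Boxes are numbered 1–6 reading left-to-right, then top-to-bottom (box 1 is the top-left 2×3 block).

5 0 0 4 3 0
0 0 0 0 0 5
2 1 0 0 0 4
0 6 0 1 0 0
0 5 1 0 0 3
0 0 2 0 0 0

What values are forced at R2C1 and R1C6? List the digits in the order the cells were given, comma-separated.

1,1

For R2C1:
  Consider where 1 can go in column 1.
  R4C1 is out (row 4 already has a 1).
  R5C1 is out (row 5 already has a 1).
  R6C1 is out (box 5 already has a 1).
  So the only cell in column 1 that can hold 1 is R2C1.
  So R2C1 = 1.
For R1C6:
  Consider where 1 can go in row 1.
  R1C2 is out (column 2 already has a 1).
  R1C3 is out (column 3 already has a 1).
  So the only cell in row 1 that can hold 1 is R1C6.
  So R1C6 = 1.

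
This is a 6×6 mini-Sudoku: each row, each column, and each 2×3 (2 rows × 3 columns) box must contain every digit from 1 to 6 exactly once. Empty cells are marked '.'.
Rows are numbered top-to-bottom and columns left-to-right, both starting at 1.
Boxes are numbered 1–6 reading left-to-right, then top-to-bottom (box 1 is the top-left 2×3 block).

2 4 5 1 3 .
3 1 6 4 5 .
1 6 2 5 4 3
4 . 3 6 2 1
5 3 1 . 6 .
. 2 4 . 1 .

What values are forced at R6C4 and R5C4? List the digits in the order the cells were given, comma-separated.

For R6C4:
  Row 6 already contains {1, 2, 4}.
  Column 4 already contains {1, 4, 5, 6}.
  Its 2×3 block (box 6) already contains {1, 6}.
  The only value from 1–6 not eliminated is 3, so R6C4 = 3.
For R5C4:
  Row 5 already contains {1, 3, 5, 6}.
  Column 4 already contains {1, 4, 5, 6}.
  Its 2×3 block (box 6) already contains {1, 6}.
  The only value from 1–6 not eliminated is 2, so R5C4 = 2.

3,2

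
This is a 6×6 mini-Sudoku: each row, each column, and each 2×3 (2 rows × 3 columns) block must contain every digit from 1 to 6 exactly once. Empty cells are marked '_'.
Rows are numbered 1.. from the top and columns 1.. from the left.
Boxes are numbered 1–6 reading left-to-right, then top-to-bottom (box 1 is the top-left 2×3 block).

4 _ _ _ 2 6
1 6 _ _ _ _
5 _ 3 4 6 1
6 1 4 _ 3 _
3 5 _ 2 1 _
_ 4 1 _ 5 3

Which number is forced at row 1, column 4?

Cell row 1, column 4 itself could take any of {1, 3, 5} by direct elimination.
Consider where 1 can go in column 4.
row 2, column 4 is out (row 2 already has a 1).
row 4, column 4 is out (row 4 already has a 1).
row 6, column 4 is out (row 6 already has a 1).
So the only cell in column 4 that can hold 1 is row 1, column 4.
Therefore row 1, column 4 = 1.

1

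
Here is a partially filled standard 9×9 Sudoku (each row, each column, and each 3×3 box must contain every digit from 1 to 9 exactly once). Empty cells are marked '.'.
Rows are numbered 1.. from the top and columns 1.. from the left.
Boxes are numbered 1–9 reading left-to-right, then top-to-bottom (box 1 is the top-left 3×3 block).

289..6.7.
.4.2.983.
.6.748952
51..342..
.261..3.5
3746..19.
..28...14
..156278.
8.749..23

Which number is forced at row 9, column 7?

Cell row 9, column 7 itself could take any of {5, 6} by direct elimination.
Consider where 6 can go in row 9.
row 9, column 2 is out (column 2 already has a 6).
row 9, column 6 is out (column 6 already has a 6).
So the only cell in row 9 that can hold 6 is row 9, column 7.
Therefore row 9, column 7 = 6.

6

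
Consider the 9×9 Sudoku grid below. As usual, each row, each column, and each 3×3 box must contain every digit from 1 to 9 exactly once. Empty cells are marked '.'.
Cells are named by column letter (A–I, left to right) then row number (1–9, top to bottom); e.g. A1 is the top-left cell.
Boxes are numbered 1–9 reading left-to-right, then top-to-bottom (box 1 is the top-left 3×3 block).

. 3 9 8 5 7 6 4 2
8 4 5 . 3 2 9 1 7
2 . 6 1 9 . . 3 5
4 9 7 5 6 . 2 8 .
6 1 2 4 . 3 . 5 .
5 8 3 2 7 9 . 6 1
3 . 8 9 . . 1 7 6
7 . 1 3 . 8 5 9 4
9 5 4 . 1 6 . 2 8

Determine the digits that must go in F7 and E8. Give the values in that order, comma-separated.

For F7:
  Consider where 5 can go in row 7.
  B7 is out (column B already has a 5).
  E7 is out (column E already has a 5).
  So the only cell in row 7 that can hold 5 is F7.
  So F7 = 5.
For E8:
  Row 8 already contains {1, 3, 4, 5, 7, 8, 9}.
  Column E already contains {1, 3, 5, 6, 7, 9}.
  Its 3×3 block (box 8) already contains {1, 3, 6, 8, 9}.
  The only value from 1–9 not eliminated is 2, so E8 = 2.

5,2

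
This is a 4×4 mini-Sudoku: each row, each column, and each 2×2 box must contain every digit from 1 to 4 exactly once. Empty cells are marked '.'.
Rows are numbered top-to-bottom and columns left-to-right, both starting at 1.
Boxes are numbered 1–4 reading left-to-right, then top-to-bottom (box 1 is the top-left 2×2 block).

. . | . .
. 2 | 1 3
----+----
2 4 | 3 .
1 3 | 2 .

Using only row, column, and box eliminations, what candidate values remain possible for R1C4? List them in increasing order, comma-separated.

2,4

Row 1 already contains {}.
Column 4 already contains {3}.
Its 2×2 block (box 2) already contains {1, 3}.
Removing those from 1–4 leaves {2, 4} as the candidates for R1C4.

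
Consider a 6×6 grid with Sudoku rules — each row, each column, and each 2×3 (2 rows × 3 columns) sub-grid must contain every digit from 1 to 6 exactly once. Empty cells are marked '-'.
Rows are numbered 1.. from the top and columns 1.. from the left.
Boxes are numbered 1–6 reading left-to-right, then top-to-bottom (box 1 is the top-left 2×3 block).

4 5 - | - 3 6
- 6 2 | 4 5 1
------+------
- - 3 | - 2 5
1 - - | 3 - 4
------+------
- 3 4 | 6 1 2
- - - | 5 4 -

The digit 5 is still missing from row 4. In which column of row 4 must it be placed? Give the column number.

Consider where 5 can go in row 4.
row 4, column 2 is out (column 2 already has a 5).
row 4, column 5 is out (column 5 already has a 5).
So the only cell in row 4 that can hold 5 is row 4, column 3.
That is column 3.

3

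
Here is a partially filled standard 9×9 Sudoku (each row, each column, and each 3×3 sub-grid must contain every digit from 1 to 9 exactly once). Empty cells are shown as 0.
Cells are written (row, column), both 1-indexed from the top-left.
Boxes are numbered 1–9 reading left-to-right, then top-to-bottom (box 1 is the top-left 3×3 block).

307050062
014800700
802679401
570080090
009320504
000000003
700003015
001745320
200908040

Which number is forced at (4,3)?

Cell (4,3) itself could take any of {3, 6} by direct elimination.
Consider where 3 can go in row 4.
(4,4) is out (column 4 already has a 3).
(4,6) is out (column 6 already has a 3).
(4,7) is out (column 7 already has a 3).
(4,9) is out (column 9 already has a 3).
So the only cell in row 4 that can hold 3 is (4,3).
Therefore (4,3) = 3.

3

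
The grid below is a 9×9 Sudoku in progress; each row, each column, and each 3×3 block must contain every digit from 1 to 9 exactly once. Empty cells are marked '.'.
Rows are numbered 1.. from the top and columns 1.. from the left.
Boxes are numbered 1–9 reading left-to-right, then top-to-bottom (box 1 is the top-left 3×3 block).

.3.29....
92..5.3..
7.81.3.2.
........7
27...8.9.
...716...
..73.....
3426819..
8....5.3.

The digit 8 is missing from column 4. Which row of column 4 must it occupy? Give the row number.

Consider where 8 can go in column 4.
row 4, column 4 is out (box 5 already has a 8).
row 5, column 4 is out (row 5 already has a 8).
row 9, column 4 is out (row 9 already has a 8).
So the only cell in column 4 that can hold 8 is row 2, column 4.
That is row 2.

2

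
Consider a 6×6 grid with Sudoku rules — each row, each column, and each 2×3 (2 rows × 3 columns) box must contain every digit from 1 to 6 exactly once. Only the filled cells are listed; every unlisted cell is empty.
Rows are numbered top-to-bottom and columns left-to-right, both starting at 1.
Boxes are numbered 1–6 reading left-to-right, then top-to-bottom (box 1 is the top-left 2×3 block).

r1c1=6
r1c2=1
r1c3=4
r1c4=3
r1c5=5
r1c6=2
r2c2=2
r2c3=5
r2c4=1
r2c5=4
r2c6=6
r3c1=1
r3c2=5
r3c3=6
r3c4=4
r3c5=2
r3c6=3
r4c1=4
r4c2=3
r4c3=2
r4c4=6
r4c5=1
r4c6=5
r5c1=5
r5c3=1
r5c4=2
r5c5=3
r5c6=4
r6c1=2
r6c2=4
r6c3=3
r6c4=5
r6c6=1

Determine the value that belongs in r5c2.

Row 5 already contains {1, 2, 3, 4, 5}.
Column 2 already contains {1, 2, 3, 4, 5}.
Its 2×3 block (box 5) already contains {1, 2, 3, 4, 5}.
The only value from 1–6 not eliminated is 6, so r5c2 = 6.

6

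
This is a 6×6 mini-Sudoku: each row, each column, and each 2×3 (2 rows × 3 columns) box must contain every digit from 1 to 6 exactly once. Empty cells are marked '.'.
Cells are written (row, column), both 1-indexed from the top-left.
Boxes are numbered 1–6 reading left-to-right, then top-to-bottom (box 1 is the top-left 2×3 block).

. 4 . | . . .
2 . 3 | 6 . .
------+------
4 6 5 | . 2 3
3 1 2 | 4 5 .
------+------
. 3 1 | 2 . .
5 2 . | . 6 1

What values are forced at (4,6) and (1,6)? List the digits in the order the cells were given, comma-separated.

6,2

For (4,6):
  Row 4 already contains {1, 2, 3, 4, 5}.
  Column 6 already contains {1, 3}.
  Its 2×3 block (box 4) already contains {2, 3, 4, 5}.
  The only value from 1–6 not eliminated is 6, so (4,6) = 6.
For (1,6):
  Consider where 2 can go in row 1.
  (1,1) is out (column 1 already has a 2).
  (1,3) is out (column 3 already has a 2).
  (1,4) is out (column 4 already has a 2).
  (1,5) is out (column 5 already has a 2).
  So the only cell in row 1 that can hold 2 is (1,6).
  So (1,6) = 2.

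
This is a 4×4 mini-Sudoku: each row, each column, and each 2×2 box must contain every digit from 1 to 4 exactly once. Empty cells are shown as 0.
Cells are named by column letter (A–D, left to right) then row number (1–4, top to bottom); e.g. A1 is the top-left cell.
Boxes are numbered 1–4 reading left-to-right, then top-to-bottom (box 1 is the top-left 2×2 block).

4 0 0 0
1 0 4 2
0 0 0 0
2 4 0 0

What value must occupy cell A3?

3

Row 3 already contains {}.
Column A already contains {1, 2, 4}.
Its 2×2 block (box 3) already contains {2, 4}.
The only value from 1–4 not eliminated is 3, so A3 = 3.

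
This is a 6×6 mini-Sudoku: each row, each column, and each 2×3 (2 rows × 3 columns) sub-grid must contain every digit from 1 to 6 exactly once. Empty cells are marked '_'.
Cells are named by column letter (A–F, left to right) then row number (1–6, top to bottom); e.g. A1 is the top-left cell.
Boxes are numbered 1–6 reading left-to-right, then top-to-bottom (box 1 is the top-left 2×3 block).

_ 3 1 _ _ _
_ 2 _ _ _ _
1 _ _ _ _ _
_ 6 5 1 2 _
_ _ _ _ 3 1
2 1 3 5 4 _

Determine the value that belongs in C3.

2

Cell C3 itself could take any of {2, 4} by direct elimination.
Consider where 2 can go in row 3.
B3 is out (column B already has a 2).
D3 is out (box 4 already has a 2).
E3 is out (column E already has a 2).
F3 is out (box 4 already has a 2).
So the only cell in row 3 that can hold 2 is C3.
Therefore C3 = 2.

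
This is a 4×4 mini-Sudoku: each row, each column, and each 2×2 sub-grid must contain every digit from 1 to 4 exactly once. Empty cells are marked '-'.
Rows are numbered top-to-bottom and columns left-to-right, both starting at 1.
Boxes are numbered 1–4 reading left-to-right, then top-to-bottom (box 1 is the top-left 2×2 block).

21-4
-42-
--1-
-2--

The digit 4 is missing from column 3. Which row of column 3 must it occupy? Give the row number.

4

Consider where 4 can go in column 3.
R1C3 is out (row 1 already has a 4).
So the only cell in column 3 that can hold 4 is R4C3.
That is row 4.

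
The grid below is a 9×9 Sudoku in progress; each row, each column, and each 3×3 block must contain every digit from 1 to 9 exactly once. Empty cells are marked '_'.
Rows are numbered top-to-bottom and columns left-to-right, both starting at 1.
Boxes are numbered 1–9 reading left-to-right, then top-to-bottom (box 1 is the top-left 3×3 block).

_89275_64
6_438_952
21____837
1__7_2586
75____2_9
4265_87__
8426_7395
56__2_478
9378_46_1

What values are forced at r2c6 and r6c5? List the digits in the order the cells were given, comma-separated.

For r2c6:
  Row 2 already contains {2, 3, 4, 5, 6, 8, 9}.
  Column 6 already contains {2, 4, 5, 7, 8}.
  Its 3×3 block (box 2) already contains {2, 3, 5, 7, 8}.
  The only value from 1–9 not eliminated is 1, so r2c6 = 1.
For r6c5:
  Consider where 9 can go in row 6.
  r6c8 is out (column 8 already has a 9).
  r6c9 is out (column 9 already has a 9).
  So the only cell in row 6 that can hold 9 is r6c5.
  So r6c5 = 9.

1,9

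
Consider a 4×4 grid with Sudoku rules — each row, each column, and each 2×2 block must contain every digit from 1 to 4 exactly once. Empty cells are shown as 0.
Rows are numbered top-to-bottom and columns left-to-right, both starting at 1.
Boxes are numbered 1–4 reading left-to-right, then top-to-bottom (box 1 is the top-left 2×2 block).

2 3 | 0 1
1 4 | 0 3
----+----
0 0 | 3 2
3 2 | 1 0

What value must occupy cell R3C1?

Row 3 already contains {2, 3}.
Column 1 already contains {1, 2, 3}.
Its 2×2 block (box 3) already contains {2, 3}.
The only value from 1–4 not eliminated is 4, so R3C1 = 4.

4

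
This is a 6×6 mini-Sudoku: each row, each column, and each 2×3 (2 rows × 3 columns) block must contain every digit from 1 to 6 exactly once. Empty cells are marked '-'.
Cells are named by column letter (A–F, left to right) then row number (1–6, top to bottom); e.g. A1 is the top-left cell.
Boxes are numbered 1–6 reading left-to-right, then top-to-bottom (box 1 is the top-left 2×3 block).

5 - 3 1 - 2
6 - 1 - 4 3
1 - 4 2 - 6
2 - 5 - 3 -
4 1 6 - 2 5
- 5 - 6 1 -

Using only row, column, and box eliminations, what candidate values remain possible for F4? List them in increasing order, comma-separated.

1,4

Row 4 already contains {2, 3, 5}.
Column F already contains {2, 3, 5, 6}.
Its 2×3 block (box 4) already contains {2, 3, 6}.
Removing those from 1–6 leaves {1, 4} as the candidates for F4.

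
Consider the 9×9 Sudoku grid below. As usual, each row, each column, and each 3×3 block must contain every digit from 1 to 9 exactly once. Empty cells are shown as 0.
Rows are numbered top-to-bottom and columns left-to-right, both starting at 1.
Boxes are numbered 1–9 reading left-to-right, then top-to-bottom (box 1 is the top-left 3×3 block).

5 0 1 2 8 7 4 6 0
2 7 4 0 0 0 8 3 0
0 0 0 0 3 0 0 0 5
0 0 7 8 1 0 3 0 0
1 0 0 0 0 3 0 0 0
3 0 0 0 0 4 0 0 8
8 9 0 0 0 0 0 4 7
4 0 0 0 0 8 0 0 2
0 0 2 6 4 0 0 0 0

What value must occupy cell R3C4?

Cell R3C4 itself could take any of {1, 4, 9} by direct elimination.
Consider where 4 can go in box 2.
R2C4 is out (row 2 already has a 4).
R2C5 is out (row 2 already has a 4).
R2C6 is out (row 2 already has a 4).
R3C6 is out (column 6 already has a 4).
So the only cell in box 2 that can hold 4 is R3C4.
Therefore R3C4 = 4.

4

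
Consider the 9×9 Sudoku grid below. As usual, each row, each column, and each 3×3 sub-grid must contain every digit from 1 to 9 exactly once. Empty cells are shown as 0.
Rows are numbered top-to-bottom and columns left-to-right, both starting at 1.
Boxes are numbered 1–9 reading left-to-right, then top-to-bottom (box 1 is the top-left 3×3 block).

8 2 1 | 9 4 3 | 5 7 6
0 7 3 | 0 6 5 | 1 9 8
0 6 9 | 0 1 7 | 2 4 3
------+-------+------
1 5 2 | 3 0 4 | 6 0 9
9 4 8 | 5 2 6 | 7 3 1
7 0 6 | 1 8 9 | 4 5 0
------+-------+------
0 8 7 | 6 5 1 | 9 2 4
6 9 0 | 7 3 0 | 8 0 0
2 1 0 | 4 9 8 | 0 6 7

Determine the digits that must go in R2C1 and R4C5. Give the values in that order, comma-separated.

For R2C1:
  Row 2 already contains {1, 3, 5, 6, 7, 8, 9}.
  Column 1 already contains {1, 2, 6, 7, 8, 9}.
  Its 3×3 block (box 1) already contains {1, 2, 3, 6, 7, 8, 9}.
  The only value from 1–9 not eliminated is 4, so R2C1 = 4.
For R4C5:
  Row 4 already contains {1, 2, 3, 4, 5, 6, 9}.
  Column 5 already contains {1, 2, 3, 4, 5, 6, 8, 9}.
  Its 3×3 block (box 5) already contains {1, 2, 3, 4, 5, 6, 8, 9}.
  The only value from 1–9 not eliminated is 7, so R4C5 = 7.

4,7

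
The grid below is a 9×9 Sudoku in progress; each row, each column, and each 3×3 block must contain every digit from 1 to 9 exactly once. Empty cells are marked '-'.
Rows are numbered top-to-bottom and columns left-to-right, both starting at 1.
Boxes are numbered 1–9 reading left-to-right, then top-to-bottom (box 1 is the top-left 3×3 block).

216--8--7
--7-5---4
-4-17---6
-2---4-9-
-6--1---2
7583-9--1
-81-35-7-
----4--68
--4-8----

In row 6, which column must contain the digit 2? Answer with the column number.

5

Consider where 2 can go in row 6.
R6C7 is out (box 6 already has a 2).
R6C8 is out (box 6 already has a 2).
So the only cell in row 6 that can hold 2 is R6C5.
That is column 5.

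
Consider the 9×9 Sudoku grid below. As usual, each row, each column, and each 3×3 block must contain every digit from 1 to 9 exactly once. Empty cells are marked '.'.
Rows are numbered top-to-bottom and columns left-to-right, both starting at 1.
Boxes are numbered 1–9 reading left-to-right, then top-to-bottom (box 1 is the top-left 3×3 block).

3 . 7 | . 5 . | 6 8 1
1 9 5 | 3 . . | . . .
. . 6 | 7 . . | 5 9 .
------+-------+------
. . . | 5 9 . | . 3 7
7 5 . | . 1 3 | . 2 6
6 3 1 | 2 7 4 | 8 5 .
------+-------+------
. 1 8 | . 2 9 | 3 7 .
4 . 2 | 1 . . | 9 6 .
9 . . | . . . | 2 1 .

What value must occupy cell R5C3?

9

Cell R5C3 itself could take any of {4, 9} by direct elimination.
Consider where 9 can go in row 5.
R5C4 is out (box 5 already has a 9).
R5C7 is out (column 7 already has a 9).
So the only cell in row 5 that can hold 9 is R5C3.
Therefore R5C3 = 9.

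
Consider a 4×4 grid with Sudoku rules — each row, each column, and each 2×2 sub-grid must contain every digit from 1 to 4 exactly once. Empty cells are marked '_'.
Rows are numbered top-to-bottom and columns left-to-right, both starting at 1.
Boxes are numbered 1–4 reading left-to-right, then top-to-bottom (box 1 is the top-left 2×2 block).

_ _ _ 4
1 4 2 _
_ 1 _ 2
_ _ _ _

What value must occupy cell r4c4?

Cell r4c4 itself could take any of {1, 3} by direct elimination.
Consider where 1 can go in column 4.
r2c4 is out (row 2 already has a 1).
So the only cell in column 4 that can hold 1 is r4c4.
Therefore r4c4 = 1.

1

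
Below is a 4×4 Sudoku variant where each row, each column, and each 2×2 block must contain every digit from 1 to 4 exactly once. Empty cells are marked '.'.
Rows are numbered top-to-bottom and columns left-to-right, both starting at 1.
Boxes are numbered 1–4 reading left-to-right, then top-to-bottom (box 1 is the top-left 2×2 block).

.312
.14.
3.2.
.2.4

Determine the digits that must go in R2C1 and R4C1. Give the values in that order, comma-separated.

2,1

For R2C1:
  Row 2 already contains {1, 4}.
  Column 1 already contains {3}.
  Its 2×2 block (box 1) already contains {1, 3}.
  The only value from 1–4 not eliminated is 2, so R2C1 = 2.
For R4C1:
  Row 4 already contains {2, 4}.
  Column 1 already contains {3}.
  Its 2×2 block (box 3) already contains {2, 3}.
  The only value from 1–4 not eliminated is 1, so R4C1 = 1.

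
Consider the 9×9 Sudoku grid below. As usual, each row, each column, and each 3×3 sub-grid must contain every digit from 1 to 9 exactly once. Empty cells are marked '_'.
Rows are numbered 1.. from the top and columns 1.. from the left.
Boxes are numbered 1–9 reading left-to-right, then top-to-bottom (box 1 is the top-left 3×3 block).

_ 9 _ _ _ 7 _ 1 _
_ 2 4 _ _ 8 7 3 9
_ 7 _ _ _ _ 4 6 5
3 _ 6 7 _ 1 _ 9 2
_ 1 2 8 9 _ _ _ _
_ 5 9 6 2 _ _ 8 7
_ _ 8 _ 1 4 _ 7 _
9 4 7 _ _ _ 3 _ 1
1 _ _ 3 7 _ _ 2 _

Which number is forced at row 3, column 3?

1

Cell row 3, column 3 itself could take any of {1, 3} by direct elimination.
Consider where 1 can go in box 1.
row 1, column 1 is out (row 1 already has a 1).
row 1, column 3 is out (row 1 already has a 1).
row 2, column 1 is out (column 1 already has a 1).
row 3, column 1 is out (column 1 already has a 1).
So the only cell in box 1 that can hold 1 is row 3, column 3.
Therefore row 3, column 3 = 1.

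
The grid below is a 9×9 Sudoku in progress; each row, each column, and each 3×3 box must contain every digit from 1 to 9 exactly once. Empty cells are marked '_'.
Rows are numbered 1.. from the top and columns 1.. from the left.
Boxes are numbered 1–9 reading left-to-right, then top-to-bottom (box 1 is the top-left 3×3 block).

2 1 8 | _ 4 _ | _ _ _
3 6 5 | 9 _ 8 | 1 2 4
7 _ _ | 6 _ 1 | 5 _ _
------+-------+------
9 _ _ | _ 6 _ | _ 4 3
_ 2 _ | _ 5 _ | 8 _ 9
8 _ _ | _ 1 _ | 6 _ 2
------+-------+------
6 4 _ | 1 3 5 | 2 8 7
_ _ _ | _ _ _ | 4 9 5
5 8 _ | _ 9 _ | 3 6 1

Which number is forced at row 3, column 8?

Row 3 already contains {1, 5, 6, 7}.
Column 8 already contains {2, 4, 6, 8, 9}.
Its 3×3 block (box 3) already contains {1, 2, 4, 5}.
The only value from 1–9 not eliminated is 3, so row 3, column 8 = 3.

3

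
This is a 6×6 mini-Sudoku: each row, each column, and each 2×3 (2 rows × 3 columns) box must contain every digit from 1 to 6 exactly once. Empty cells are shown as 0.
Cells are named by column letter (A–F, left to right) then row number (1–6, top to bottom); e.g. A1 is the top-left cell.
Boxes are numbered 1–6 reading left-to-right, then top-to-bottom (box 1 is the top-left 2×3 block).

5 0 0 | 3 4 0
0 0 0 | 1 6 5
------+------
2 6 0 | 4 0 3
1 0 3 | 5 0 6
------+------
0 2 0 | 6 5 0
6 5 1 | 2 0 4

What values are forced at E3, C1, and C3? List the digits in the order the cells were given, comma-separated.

1,6,5

For E3:
  Row 3 already contains {2, 3, 4, 6}.
  Column E already contains {4, 5, 6}.
  Its 2×3 block (box 4) already contains {3, 4, 5, 6}.
  The only value from 1–6 not eliminated is 1, so E3 = 1.
For C1:
  Consider where 6 can go in column C.
  C2 is out (row 2 already has a 6).
  C3 is out (row 3 already has a 6).
  C5 is out (row 5 already has a 6).
  So the only cell in column C that can hold 6 is C1.
  So C1 = 6.
For C3:
  Row 3 already contains {2, 3, 4, 6}.
  Column C already contains {1, 3}.
  Its 2×3 block (box 3) already contains {1, 2, 3, 6}.
  The only value from 1–6 not eliminated is 5, so C3 = 5.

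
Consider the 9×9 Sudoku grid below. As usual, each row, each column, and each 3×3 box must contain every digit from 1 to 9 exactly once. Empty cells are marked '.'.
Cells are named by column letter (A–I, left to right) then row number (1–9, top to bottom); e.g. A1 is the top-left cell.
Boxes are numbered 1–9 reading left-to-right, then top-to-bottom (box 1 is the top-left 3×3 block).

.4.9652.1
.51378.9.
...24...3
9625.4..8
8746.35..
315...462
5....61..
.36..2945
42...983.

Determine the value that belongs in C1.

Cell C1 itself could take any of {3, 7, 8} by direct elimination.
Consider where 3 can go in row 1.
A1 is out (column A already has a 3).
H1 is out (column H already has a 3).
So the only cell in row 1 that can hold 3 is C1.
Therefore C1 = 3.

3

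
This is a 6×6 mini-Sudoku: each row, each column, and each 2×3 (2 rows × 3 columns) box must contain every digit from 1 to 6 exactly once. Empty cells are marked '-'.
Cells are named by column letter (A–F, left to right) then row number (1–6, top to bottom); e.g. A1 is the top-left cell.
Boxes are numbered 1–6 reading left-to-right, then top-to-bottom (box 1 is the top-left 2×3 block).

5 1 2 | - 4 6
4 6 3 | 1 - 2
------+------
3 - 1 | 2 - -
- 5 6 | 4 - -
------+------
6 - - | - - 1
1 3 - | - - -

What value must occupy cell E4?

1

Cell E4 itself could take any of {1, 3} by direct elimination.
Consider where 1 can go in box 4.
E3 is out (row 3 already has a 1).
F3 is out (row 3 already has a 1).
F4 is out (column F already has a 1).
So the only cell in box 4 that can hold 1 is E4.
Therefore E4 = 1.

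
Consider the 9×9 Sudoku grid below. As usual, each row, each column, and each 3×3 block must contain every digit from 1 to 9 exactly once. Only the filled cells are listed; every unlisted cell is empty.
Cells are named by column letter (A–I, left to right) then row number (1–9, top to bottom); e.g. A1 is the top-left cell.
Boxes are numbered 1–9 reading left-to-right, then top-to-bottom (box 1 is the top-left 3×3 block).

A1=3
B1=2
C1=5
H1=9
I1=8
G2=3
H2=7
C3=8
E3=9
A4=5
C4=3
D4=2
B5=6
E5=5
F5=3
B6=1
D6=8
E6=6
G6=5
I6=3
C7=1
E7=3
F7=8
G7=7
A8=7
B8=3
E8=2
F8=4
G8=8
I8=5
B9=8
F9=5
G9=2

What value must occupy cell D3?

3

Cell D3 itself could take any of {1, 3, 4, 5, 6, 7} by direct elimination.
Consider where 3 can go in row 3.
A3 is out (column A already has a 3). B3 is out (column B already has a 3). F3 is out (column F already has a 3). G3 is out (column G already has a 3). The remaining empty cells in row 3 are similarly blocked.
So the only cell in row 3 that can hold 3 is D3.
Therefore D3 = 3.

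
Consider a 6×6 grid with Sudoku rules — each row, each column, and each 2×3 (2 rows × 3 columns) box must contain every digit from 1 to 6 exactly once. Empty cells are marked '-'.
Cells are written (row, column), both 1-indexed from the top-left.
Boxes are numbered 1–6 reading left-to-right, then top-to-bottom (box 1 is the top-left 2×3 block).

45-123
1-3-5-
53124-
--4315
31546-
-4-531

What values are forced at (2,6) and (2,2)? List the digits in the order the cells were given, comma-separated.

For (2,6):
  Consider where 4 can go in row 2.
  (2,2) is out (column 2 already has a 4).
  (2,4) is out (column 4 already has a 4).
  So the only cell in row 2 that can hold 4 is (2,6).
  So (2,6) = 4.
For (2,2):
  Consider where 2 can go in box 1.
  (1,3) is out (row 1 already has a 2).
  So the only cell in box 1 that can hold 2 is (2,2).
  So (2,2) = 2.

4,2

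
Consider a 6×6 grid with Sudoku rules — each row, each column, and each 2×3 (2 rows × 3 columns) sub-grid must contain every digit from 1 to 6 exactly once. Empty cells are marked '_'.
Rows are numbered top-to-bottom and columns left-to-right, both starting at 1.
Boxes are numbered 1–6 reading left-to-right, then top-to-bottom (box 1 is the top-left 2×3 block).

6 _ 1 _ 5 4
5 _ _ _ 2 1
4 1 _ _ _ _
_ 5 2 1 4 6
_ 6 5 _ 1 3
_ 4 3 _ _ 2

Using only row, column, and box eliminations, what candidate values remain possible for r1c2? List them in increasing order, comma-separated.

Row 1 already contains {1, 4, 5, 6}.
Column 2 already contains {1, 4, 5, 6}.
Its 2×3 block (box 1) already contains {1, 5, 6}.
Removing those from 1–6 leaves {2, 3} as the candidates for r1c2.

2,3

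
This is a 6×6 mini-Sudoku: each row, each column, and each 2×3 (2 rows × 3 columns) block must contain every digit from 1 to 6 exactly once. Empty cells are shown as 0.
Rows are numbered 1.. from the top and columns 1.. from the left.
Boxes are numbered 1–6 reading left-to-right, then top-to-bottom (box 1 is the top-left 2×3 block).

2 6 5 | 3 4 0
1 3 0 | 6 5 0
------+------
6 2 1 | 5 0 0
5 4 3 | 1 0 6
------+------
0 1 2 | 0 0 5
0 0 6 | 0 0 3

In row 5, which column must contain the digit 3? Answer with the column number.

1

Consider where 3 can go in row 5.
row 5, column 4 is out (column 4 already has a 3).
row 5, column 5 is out (box 6 already has a 3).
So the only cell in row 5 that can hold 3 is row 5, column 1.
That is column 1.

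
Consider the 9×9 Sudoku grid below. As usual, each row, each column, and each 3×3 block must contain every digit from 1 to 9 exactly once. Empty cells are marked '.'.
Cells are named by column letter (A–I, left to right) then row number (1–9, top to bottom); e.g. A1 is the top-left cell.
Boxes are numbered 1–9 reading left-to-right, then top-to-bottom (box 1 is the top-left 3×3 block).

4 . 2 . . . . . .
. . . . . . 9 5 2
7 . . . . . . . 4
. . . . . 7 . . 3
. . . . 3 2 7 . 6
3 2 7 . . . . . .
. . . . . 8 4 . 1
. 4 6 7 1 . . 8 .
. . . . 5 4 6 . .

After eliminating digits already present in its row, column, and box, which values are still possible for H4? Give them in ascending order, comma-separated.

Row 4 already contains {3, 7}.
Column H already contains {5, 8}.
Its 3×3 block (box 6) already contains {3, 6, 7}.
Removing those from 1–9 leaves {1, 2, 4, 9} as the candidates for H4.

1,2,4,9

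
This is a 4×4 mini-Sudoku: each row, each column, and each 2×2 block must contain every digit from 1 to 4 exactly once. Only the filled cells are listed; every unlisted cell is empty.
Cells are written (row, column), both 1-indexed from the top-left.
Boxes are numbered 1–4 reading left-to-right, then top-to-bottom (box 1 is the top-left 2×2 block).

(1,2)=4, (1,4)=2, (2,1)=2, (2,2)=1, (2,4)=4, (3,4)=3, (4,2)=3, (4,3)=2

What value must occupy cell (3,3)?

4

Cell (3,3) itself could take any of {1, 4} by direct elimination.
Consider where 4 can go in box 4.
(4,4) is out (column 4 already has a 4).
So the only cell in box 4 that can hold 4 is (3,3).
Therefore (3,3) = 4.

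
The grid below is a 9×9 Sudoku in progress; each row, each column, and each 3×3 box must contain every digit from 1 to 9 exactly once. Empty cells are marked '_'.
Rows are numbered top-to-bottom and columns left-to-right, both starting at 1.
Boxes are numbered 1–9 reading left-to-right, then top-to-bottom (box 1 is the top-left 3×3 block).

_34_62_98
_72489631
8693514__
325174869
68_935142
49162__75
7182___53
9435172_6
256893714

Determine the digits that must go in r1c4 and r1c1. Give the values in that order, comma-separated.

7,1

For r1c4:
  Row 1 already contains {2, 3, 4, 6, 8, 9}.
  Column 4 already contains {1, 2, 3, 4, 5, 6, 8, 9}.
  Its 3×3 block (box 2) already contains {1, 2, 3, 4, 5, 6, 8, 9}.
  The only value from 1–9 not eliminated is 7, so r1c4 = 7.
For r1c1:
  Consider where 1 can go in row 1.
  r1c4 is out (column 4 already has a 1).
  r1c7 is out (column 7 already has a 1).
  So the only cell in row 1 that can hold 1 is r1c1.
  So r1c1 = 1.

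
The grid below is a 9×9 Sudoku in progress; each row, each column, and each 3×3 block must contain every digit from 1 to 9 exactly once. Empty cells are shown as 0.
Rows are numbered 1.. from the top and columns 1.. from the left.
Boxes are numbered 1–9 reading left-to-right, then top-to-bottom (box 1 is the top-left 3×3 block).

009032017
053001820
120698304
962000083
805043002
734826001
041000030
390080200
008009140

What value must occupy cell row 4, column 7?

Cell row 4, column 7 itself could take any of {4, 5, 7} by direct elimination.
Consider where 4 can go in row 4.
row 4, column 4 is out (box 5 already has a 4).
row 4, column 5 is out (column 5 already has a 4).
row 4, column 6 is out (box 5 already has a 4).
So the only cell in row 4 that can hold 4 is row 4, column 7.
Therefore row 4, column 7 = 4.

4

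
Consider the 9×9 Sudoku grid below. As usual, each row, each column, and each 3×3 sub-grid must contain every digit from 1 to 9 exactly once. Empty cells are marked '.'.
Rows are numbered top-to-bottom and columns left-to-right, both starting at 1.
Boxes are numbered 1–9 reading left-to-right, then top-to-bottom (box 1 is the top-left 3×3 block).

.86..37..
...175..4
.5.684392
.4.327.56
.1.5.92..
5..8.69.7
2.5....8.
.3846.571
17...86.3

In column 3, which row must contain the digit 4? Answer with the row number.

Consider where 4 can go in column 3.
R2C3 is out (row 2 already has a 4).
R3C3 is out (row 3 already has a 4).
R4C3 is out (row 4 already has a 4).
R5C3 is out (box 4 already has a 4).
R6C3 is out (box 4 already has a 4).
So the only cell in column 3 that can hold 4 is R9C3.
That is row 9.

9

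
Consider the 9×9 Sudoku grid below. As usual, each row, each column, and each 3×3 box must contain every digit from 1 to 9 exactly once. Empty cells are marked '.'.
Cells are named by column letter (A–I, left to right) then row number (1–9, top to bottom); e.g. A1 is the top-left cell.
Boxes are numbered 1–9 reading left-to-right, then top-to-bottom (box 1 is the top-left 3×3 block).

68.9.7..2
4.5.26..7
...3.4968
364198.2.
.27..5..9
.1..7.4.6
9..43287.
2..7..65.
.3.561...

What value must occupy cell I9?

4

Row 9 already contains {1, 3, 5, 6}.
Column I already contains {2, 6, 7, 8, 9}.
Its 3×3 block (box 9) already contains {5, 6, 7, 8}.
The only value from 1–9 not eliminated is 4, so I9 = 4.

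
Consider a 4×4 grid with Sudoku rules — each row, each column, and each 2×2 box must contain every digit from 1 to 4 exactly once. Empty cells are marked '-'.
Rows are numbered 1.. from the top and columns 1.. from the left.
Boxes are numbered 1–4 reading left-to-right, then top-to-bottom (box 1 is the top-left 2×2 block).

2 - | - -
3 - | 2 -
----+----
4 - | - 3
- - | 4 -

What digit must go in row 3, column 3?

1

Row 3 already contains {3, 4}.
Column 3 already contains {2, 4}.
Its 2×2 block (box 4) already contains {3, 4}.
The only value from 1–4 not eliminated is 1, so row 3, column 3 = 1.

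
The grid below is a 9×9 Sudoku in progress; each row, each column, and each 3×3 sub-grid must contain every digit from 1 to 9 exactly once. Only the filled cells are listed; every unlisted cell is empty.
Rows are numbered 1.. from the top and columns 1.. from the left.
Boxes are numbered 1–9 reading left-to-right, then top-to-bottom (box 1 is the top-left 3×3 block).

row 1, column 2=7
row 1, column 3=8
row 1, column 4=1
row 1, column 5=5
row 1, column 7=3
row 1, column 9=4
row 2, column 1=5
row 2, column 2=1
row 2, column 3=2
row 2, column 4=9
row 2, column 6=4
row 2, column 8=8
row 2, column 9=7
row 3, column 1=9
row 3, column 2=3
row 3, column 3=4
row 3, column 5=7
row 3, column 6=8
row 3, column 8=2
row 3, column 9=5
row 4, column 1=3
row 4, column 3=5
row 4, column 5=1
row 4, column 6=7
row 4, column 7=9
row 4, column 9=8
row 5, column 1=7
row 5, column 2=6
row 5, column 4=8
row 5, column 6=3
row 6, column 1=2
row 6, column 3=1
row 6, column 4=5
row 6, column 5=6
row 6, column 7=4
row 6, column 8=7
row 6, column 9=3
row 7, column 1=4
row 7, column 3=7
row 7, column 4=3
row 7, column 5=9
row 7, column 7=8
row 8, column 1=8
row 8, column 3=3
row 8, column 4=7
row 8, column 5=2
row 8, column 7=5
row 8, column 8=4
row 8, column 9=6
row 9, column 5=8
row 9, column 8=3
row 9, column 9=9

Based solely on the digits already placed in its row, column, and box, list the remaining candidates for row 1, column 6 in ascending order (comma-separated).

2,6

Row 1 already contains {1, 3, 4, 5, 7, 8}.
Column 6 already contains {3, 4, 7, 8}.
Its 3×3 block (box 2) already contains {1, 4, 5, 7, 8, 9}.
Removing those from 1–9 leaves {2, 6} as the candidates for row 1, column 6.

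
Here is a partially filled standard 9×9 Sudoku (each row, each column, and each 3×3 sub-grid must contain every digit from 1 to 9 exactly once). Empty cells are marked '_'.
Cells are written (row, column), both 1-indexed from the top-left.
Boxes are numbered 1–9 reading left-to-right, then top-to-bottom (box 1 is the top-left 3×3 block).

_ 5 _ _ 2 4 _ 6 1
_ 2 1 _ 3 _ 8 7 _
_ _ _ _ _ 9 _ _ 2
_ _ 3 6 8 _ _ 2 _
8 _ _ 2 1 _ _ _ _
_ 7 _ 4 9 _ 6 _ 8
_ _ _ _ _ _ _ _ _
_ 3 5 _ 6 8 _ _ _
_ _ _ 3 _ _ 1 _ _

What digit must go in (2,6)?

6

Cell (2,6) itself could take any of {5, 6} by direct elimination.
Consider where 6 can go in column 6.
(4,6) is out (row 4 already has a 6).
(5,6) is out (box 5 already has a 6).
(6,6) is out (row 6 already has a 6).
(7,6) is out (box 8 already has a 6).
(9,6) is out (box 8 already has a 6).
So the only cell in column 6 that can hold 6 is (2,6).
Therefore (2,6) = 6.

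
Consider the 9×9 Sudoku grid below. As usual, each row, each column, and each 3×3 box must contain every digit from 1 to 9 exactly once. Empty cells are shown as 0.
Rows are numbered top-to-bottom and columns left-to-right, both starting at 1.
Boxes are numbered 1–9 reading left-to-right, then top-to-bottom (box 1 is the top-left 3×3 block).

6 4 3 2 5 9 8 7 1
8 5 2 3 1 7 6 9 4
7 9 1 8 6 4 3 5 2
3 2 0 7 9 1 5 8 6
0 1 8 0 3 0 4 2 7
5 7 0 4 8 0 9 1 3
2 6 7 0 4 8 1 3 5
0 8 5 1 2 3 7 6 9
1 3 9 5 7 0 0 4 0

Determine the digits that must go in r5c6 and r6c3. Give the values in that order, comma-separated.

For r5c6:
  Consider where 5 can go in row 5.
  r5c1 is out (column 1 already has a 5).
  r5c4 is out (column 4 already has a 5).
  So the only cell in row 5 that can hold 5 is r5c6.
  So r5c6 = 5.
For r6c3:
  Row 6 already contains {1, 3, 4, 5, 7, 8, 9}.
  Column 3 already contains {1, 2, 3, 5, 7, 8, 9}.
  Its 3×3 block (box 4) already contains {1, 2, 3, 5, 7, 8}.
  The only value from 1–9 not eliminated is 6, so r6c3 = 6.

5,6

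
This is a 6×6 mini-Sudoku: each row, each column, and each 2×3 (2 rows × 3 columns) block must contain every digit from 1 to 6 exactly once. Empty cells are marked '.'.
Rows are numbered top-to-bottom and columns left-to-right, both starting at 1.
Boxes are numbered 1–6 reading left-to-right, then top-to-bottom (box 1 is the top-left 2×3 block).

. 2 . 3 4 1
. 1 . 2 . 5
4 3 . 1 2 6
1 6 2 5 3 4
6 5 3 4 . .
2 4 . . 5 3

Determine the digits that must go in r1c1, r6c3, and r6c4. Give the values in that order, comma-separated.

For r1c1:
  Row 1 already contains {1, 2, 3, 4}.
  Column 1 already contains {1, 2, 4, 6}.
  Its 2×3 block (box 1) already contains {1, 2}.
  The only value from 1–6 not eliminated is 5, so r1c1 = 5.
For r6c3:
  Row 6 already contains {2, 3, 4, 5}.
  Column 3 already contains {2, 3}.
  Its 2×3 block (box 5) already contains {2, 3, 4, 5, 6}.
  The only value from 1–6 not eliminated is 1, so r6c3 = 1.
For r6c4:
  Row 6 already contains {2, 3, 4, 5}.
  Column 4 already contains {1, 2, 3, 4, 5}.
  Its 2×3 block (box 6) already contains {3, 4, 5}.
  The only value from 1–6 not eliminated is 6, so r6c4 = 6.

5,1,6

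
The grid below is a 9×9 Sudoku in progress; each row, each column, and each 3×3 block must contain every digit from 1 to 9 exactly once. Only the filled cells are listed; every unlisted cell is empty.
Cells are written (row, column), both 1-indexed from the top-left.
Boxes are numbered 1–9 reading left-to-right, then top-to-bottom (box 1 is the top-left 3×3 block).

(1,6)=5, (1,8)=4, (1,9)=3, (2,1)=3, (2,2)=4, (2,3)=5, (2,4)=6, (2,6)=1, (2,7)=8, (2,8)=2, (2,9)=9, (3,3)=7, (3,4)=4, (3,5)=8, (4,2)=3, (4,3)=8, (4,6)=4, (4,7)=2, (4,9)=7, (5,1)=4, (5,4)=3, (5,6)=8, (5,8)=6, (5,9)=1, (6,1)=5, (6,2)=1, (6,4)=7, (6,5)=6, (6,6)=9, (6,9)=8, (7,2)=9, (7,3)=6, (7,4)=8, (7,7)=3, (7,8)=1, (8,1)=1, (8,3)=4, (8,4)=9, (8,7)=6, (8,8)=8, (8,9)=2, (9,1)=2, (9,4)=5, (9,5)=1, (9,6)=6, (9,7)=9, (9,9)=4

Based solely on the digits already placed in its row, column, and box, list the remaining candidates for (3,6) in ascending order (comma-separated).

2,3

Row 3 already contains {4, 7, 8}.
Column 6 already contains {1, 4, 5, 6, 8, 9}.
Its 3×3 block (box 2) already contains {1, 4, 5, 6, 8}.
Removing those from 1–9 leaves {2, 3} as the candidates for (3,6).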